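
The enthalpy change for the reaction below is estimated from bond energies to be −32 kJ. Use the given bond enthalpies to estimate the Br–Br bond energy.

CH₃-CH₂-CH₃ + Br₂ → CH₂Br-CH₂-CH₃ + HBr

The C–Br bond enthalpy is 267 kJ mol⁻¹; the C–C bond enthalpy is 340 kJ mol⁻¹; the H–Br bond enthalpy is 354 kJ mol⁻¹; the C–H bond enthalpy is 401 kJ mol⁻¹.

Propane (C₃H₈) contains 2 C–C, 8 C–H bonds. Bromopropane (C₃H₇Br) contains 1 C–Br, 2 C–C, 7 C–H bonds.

D(Br–Br) ≈ 188 kJ/mol

Let D be the Br–Br bond energy.
Σ(broken) = 1×D + 2×340 + 8×401 = 3888 + D
Σ(formed) = 1×267 + 2×340 + 7×401 + 1×354 = 4108
ΔH = Σ(broken) − Σ(formed) = (3888 + D) − (4108) = −220 + D
Setting this equal to −32 kJ gives D = 188 kJ/mol.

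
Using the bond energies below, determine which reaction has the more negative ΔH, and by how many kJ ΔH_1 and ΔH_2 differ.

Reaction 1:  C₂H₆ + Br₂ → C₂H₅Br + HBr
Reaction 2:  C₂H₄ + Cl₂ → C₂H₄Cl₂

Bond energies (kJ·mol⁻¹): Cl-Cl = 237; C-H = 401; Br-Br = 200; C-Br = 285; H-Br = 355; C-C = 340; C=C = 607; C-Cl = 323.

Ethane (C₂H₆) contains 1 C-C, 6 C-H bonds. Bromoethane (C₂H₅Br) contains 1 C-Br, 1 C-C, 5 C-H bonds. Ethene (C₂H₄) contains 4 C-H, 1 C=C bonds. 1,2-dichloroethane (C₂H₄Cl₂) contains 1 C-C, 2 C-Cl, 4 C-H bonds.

Reaction 2, by 103 kJ

Reaction 1:
  Bonds broken (reactants):
    Br-Br: 1 × 200 = 200
    C-C: 1 × 340 = 340
    C-H: 6 × 401 = 2406
    Σ(broken) = 2946 kJ
  Bonds formed (products):
    C-Br: 1 × 285 = 285
    C-C: 1 × 340 = 340
    C-H: 5 × 401 = 2005
    H-Br: 1 × 355 = 355
    Σ(formed) = 2985 kJ
  ΔH_1 = 2946 − 2985 = −39 kJ
Reaction 2:
  Bonds broken (reactants):
    C-H: 4 × 401 = 1604
    C=C: 1 × 607 = 607
    Cl-Cl: 1 × 237 = 237
    Σ(broken) = 2448 kJ
  Bonds formed (products):
    C-C: 1 × 340 = 340
    C-Cl: 2 × 323 = 646
    C-H: 4 × 401 = 1604
    Σ(formed) = 2590 kJ
  ΔH_2 = 2448 − 2590 = −142 kJ
ΔH_1 − ΔH_2 = +103 kJ, so reaction 2 has the more negative ΔH; |ΔH_1 − ΔH_2| = 103 kJ.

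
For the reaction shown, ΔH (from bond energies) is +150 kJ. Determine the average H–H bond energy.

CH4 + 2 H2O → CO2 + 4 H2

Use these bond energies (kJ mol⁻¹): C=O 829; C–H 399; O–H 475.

Let D be the H–H bond energy.
Σ(broken) = 4×399 + 4×475 = 3496
Σ(formed) = 2×829 + 4×D = 1658 + 4D
ΔH = Σ(broken) − Σ(formed) = (3496) − (1658 + 4D) = +1838 − 4D
Setting this equal to +150 kJ gives 4D = 1688, so D = 422 kJ/mol.

D(H–H) ≈ 422 kJ/mol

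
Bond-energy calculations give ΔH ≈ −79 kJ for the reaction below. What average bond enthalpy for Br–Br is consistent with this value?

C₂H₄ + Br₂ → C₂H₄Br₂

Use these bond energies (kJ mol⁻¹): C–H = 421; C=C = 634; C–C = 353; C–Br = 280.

D(Br–Br) ≈ 200 kJ/mol

Let D be the Br–Br bond energy.
Σ(broken) = 1×D + 4×421 + 1×634 = 2318 + D
Σ(formed) = 2×280 + 1×353 + 4×421 = 2597
ΔH = Σ(broken) − Σ(formed) = (2318 + D) − (2597) = −279 + D
Setting this equal to −79 kJ gives D = 200 kJ/mol.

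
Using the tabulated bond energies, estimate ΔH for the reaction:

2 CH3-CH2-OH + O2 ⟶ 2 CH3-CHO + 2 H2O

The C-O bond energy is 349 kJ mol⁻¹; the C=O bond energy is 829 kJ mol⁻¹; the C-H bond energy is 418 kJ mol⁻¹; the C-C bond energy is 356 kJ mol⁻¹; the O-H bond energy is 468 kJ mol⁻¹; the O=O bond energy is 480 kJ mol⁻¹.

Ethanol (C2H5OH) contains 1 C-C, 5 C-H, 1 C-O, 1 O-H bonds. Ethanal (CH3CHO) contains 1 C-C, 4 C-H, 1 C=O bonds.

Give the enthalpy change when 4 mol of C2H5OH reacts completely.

Bonds broken (reactants):
  C-C: 2 × 356 = 712
  C-H: 10 × 418 = 4180
  C-O: 2 × 349 = 698
  O-H: 2 × 468 = 936
  O=O: 1 × 480 = 480
  Σ(broken) = 7006 kJ
Bonds formed (products):
  C-C: 2 × 356 = 712
  C-H: 8 × 418 = 3344
  C=O: 2 × 829 = 1658
  O-H: 4 × 468 = 1872
  Σ(formed) = 7586 kJ
ΔH = Σ(broken) − Σ(formed) = 7006 − 7586 = −580 kJ
For 2× the reaction as written: 2 × (−580) = −1160 kJ

ΔH = −1160 kJ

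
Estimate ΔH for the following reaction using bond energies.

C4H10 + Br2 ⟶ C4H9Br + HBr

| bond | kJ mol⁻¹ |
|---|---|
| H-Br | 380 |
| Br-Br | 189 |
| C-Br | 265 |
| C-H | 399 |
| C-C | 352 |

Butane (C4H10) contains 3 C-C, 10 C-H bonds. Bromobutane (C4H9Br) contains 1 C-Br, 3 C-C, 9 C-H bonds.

ΔH ≈ −57 kJ

Bonds broken (reactants):
  Br-Br: 1 × 189 = 189
  C-C: 3 × 352 = 1056
  C-H: 10 × 399 = 3990
  Σ(broken) = 5235 kJ
Bonds formed (products):
  C-Br: 1 × 265 = 265
  C-C: 3 × 352 = 1056
  C-H: 9 × 399 = 3591
  H-Br: 1 × 380 = 380
  Σ(formed) = 5292 kJ
ΔH = Σ(broken) − Σ(formed) = 5235 − 5292 = −57 kJ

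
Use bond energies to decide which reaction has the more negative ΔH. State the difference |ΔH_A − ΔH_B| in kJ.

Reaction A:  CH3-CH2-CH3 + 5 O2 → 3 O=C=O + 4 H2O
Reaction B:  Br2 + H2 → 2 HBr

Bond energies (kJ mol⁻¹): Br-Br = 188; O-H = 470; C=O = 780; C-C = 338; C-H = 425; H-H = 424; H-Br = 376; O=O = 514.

Reaction A:
  Bonds broken (reactants):
    C-C: 2 × 338 = 676
    C-H: 8 × 425 = 3400
    O=O: 5 × 514 = 2570
    Σ(broken) = 6646 kJ
  Bonds formed (products):
    C=O: 6 × 780 = 4680
    O-H: 8 × 470 = 3760
    Σ(formed) = 8440 kJ
  ΔH_A = 6646 − 8440 = −1794 kJ
Reaction B:
  Bonds broken (reactants):
    Br-Br: 1 × 188 = 188
    H-H: 1 × 424 = 424
    Σ(broken) = 612 kJ
  Bonds formed (products):
    H-Br: 2 × 376 = 752
    Σ(formed) = 752 kJ
  ΔH_B = 612 − 752 = −140 kJ
ΔH_A − ΔH_B = −1654 kJ, so reaction A has the more negative ΔH; |ΔH_A − ΔH_B| = 1654 kJ.

Reaction A, by 1654 kJ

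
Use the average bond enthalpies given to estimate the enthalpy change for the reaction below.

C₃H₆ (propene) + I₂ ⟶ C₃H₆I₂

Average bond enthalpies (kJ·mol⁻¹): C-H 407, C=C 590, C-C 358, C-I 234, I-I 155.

Bonds broken (reactants):
  C-C: 1 × 358 = 358
  C-H: 6 × 407 = 2442
  C=C: 1 × 590 = 590
  I-I: 1 × 155 = 155
  Σ(broken) = 3545 kJ
Bonds formed (products):
  C-C: 2 × 358 = 716
  C-H: 6 × 407 = 2442
  C-I: 2 × 234 = 468
  Σ(formed) = 3626 kJ
ΔH = Σ(broken) − Σ(formed) = 3545 − 3626 = −81 kJ

ΔH ≈ −81 kJ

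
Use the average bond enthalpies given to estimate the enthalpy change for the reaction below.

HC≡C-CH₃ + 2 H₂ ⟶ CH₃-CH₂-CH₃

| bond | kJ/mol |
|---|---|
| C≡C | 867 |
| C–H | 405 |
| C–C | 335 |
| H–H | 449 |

Bonds broken (reactants):
  C≡C: 1 × 867 = 867
  C–C: 1 × 335 = 335
  C–H: 4 × 405 = 1620
  H–H: 2 × 449 = 898
  Σ(broken) = 3720 kJ
Bonds formed (products):
  C–C: 2 × 335 = 670
  C–H: 8 × 405 = 3240
  Σ(formed) = 3910 kJ
ΔH = Σ(broken) − Σ(formed) = 3720 − 3910 = −190 kJ

ΔH ≈ −190 kJ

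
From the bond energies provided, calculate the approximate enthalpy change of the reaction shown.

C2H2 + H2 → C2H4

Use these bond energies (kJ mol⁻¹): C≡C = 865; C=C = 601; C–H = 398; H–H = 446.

ΔH ≈ −86 kJ

Bonds broken (reactants):
  C≡C: 1 × 865 = 865
  C–H: 2 × 398 = 796
  H–H: 1 × 446 = 446
  Σ(broken) = 2107 kJ
Bonds formed (products):
  C–H: 4 × 398 = 1592
  C=C: 1 × 601 = 601
  Σ(formed) = 2193 kJ
ΔH = Σ(broken) − Σ(formed) = 2107 − 2193 = −86 kJ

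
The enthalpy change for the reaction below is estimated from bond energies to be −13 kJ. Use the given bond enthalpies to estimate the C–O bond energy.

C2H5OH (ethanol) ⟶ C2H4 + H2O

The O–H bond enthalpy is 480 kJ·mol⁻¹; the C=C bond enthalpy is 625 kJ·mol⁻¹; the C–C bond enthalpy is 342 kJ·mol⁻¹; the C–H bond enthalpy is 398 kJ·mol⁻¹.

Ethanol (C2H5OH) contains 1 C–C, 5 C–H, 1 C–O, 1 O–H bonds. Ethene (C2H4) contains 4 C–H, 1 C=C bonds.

D(C–O) ≈ 352 kJ/mol

Let D be the C–O bond energy.
Σ(broken) = 1×342 + 5×398 + 1×D + 1×480 = 2812 + D
Σ(formed) = 4×398 + 1×625 + 2×480 = 3177
ΔH = Σ(broken) − Σ(formed) = (2812 + D) − (3177) = −365 + D
Setting this equal to −13 kJ gives D = 352 kJ/mol.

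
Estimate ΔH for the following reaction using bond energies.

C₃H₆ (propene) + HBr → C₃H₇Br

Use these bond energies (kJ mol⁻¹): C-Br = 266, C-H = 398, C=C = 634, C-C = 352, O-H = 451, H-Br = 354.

Bonds broken (reactants):
  C-C: 1 × 352 = 352
  C-H: 6 × 398 = 2388
  C=C: 1 × 634 = 634
  H-Br: 1 × 354 = 354
  Σ(broken) = 3728 kJ
Bonds formed (products):
  C-Br: 1 × 266 = 266
  C-C: 2 × 352 = 704
  C-H: 7 × 398 = 2786
  Σ(formed) = 3756 kJ
ΔH = Σ(broken) − Σ(formed) = 3728 − 3756 = −28 kJ

ΔH ≈ −28 kJ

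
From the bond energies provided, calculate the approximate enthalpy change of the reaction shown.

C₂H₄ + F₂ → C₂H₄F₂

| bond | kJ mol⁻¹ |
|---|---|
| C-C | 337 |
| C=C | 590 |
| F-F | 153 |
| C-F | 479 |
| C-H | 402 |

ΔH ≈ −552 kJ

Bonds broken (reactants):
  C-H: 4 × 402 = 1608
  C=C: 1 × 590 = 590
  F-F: 1 × 153 = 153
  Σ(broken) = 2351 kJ
Bonds formed (products):
  C-C: 1 × 337 = 337
  C-F: 2 × 479 = 958
  C-H: 4 × 402 = 1608
  Σ(formed) = 2903 kJ
ΔH = Σ(broken) − Σ(formed) = 2351 − 2903 = −552 kJ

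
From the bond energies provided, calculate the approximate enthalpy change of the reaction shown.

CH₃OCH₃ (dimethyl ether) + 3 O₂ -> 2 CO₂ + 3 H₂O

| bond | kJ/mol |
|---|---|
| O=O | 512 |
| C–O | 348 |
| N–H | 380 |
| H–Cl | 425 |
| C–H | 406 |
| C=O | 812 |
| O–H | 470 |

ΔH ≈ −1400 kJ

Bonds broken (reactants):
  C–H: 6 × 406 = 2436
  C–O: 2 × 348 = 696
  O=O: 3 × 512 = 1536
  Σ(broken) = 4668 kJ
Bonds formed (products):
  C=O: 4 × 812 = 3248
  O–H: 6 × 470 = 2820
  Σ(formed) = 6068 kJ
ΔH = Σ(broken) − Σ(formed) = 4668 − 6068 = −1400 kJ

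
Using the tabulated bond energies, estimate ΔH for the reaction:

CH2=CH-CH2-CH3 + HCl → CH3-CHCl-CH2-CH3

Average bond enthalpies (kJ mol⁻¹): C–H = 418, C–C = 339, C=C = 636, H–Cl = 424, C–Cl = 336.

ΔH ≈ −33 kJ

Bonds broken (reactants):
  C–C: 2 × 339 = 678
  C–H: 8 × 418 = 3344
  C=C: 1 × 636 = 636
  H–Cl: 1 × 424 = 424
  Σ(broken) = 5082 kJ
Bonds formed (products):
  C–C: 3 × 339 = 1017
  C–Cl: 1 × 336 = 336
  C–H: 9 × 418 = 3762
  Σ(formed) = 5115 kJ
ΔH = Σ(broken) − Σ(formed) = 5082 − 5115 = −33 kJ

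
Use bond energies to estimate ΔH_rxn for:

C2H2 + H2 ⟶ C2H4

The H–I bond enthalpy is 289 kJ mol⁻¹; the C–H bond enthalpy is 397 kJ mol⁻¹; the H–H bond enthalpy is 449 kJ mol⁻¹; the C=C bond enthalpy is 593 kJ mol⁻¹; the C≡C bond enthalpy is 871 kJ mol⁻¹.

ΔH ≈ −67 kJ

Bonds broken (reactants):
  C≡C: 1 × 871 = 871
  C–H: 2 × 397 = 794
  H–H: 1 × 449 = 449
  Σ(broken) = 2114 kJ
Bonds formed (products):
  C–H: 4 × 397 = 1588
  C=C: 1 × 593 = 593
  Σ(formed) = 2181 kJ
ΔH = Σ(broken) − Σ(formed) = 2114 − 2181 = −67 kJ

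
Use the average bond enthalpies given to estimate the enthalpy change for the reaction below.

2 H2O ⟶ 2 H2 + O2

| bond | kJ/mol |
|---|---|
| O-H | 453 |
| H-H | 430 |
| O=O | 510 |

Bonds broken (reactants):
  O-H: 4 × 453 = 1812
  Σ(broken) = 1812 kJ
Bonds formed (products):
  H-H: 2 × 430 = 860
  O=O: 1 × 510 = 510
  Σ(formed) = 1370 kJ
ΔH = Σ(broken) − Σ(formed) = 1812 − 1370 = +442 kJ

ΔH ≈ +442 kJ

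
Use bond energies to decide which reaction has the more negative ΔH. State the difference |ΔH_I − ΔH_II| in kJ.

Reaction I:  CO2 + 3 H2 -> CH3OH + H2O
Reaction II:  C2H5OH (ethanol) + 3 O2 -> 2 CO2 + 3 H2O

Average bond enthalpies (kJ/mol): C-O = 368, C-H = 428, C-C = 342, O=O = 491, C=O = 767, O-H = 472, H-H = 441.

Reaction II, by 894 kJ

Reaction I:
  Bonds broken (reactants):
    C=O: 2 × 767 = 1534
    H-H: 3 × 441 = 1323
    Σ(broken) = 2857 kJ
  Bonds formed (products):
    C-H: 3 × 428 = 1284
    C-O: 1 × 368 = 368
    O-H: 3 × 472 = 1416
    Σ(formed) = 3068 kJ
  ΔH_I = 2857 − 3068 = −211 kJ
Reaction II:
  Bonds broken (reactants):
    C-C: 1 × 342 = 342
    C-H: 5 × 428 = 2140
    C-O: 1 × 368 = 368
    O-H: 1 × 472 = 472
    O=O: 3 × 491 = 1473
    Σ(broken) = 4795 kJ
  Bonds formed (products):
    C=O: 4 × 767 = 3068
    O-H: 6 × 472 = 2832
    Σ(formed) = 5900 kJ
  ΔH_II = 4795 − 5900 = −1105 kJ
ΔH_I − ΔH_II = +894 kJ, so reaction II has the more negative ΔH; |ΔH_I − ΔH_II| = 894 kJ.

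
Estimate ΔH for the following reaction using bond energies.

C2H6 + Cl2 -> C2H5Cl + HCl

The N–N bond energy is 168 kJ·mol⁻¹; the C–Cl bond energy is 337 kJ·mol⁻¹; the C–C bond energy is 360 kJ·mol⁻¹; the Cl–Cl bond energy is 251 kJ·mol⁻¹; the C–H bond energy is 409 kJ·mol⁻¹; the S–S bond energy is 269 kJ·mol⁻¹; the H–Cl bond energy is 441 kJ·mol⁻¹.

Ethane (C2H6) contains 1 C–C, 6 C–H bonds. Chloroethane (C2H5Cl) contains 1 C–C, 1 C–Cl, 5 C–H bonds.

ΔH ≈ −118 kJ

Bonds broken (reactants):
  C–C: 1 × 360 = 360
  C–H: 6 × 409 = 2454
  Cl–Cl: 1 × 251 = 251
  Σ(broken) = 3065 kJ
Bonds formed (products):
  C–C: 1 × 360 = 360
  C–Cl: 1 × 337 = 337
  C–H: 5 × 409 = 2045
  H–Cl: 1 × 441 = 441
  Σ(formed) = 3183 kJ
ΔH = Σ(broken) − Σ(formed) = 3065 − 3183 = −118 kJ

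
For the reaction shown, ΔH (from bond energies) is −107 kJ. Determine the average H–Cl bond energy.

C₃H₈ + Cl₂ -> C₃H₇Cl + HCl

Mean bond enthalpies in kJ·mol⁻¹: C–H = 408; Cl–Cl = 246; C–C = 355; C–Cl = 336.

D(H–Cl) ≈ 425 kJ/mol

Let D be the H–Cl bond energy.
Σ(broken) = 2×355 + 8×408 + 1×246 = 4220
Σ(formed) = 2×355 + 1×336 + 7×408 + 1×D = 3902 + D
ΔH = Σ(broken) − Σ(formed) = (4220) − (3902 + D) = +318 − D
Setting this equal to −107 kJ gives D = 425 kJ/mol.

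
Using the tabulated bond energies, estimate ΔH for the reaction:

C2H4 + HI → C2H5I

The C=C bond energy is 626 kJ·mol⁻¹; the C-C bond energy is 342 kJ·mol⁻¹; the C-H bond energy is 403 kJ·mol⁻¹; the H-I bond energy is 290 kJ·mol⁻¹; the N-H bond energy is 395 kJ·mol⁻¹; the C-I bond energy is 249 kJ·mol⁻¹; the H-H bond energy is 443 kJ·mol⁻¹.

Bonds broken (reactants):
  C-H: 4 × 403 = 1612
  C=C: 1 × 626 = 626
  H-I: 1 × 290 = 290
  Σ(broken) = 2528 kJ
Bonds formed (products):
  C-C: 1 × 342 = 342
  C-H: 5 × 403 = 2015
  C-I: 1 × 249 = 249
  Σ(formed) = 2606 kJ
ΔH = Σ(broken) − Σ(formed) = 2528 − 2606 = −78 kJ

ΔH ≈ −78 kJ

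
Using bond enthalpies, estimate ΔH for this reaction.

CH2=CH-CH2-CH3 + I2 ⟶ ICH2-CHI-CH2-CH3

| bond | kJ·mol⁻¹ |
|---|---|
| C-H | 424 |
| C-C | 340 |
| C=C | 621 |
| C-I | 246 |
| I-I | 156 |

Bonds broken (reactants):
  C-C: 2 × 340 = 680
  C-H: 8 × 424 = 3392
  C=C: 1 × 621 = 621
  I-I: 1 × 156 = 156
  Σ(broken) = 4849 kJ
Bonds formed (products):
  C-C: 3 × 340 = 1020
  C-H: 8 × 424 = 3392
  C-I: 2 × 246 = 492
  Σ(formed) = 4904 kJ
ΔH = Σ(broken) − Σ(formed) = 4849 − 4904 = −55 kJ

ΔH ≈ −55 kJ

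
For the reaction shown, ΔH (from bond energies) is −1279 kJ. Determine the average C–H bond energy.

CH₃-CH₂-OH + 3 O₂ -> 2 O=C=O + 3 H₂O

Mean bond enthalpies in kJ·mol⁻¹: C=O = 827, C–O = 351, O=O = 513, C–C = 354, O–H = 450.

D(C–H) ≈ 407 kJ/mol

Let D be the C–H bond energy.
Σ(broken) = 1×354 + 5×D + 1×351 + 1×450 + 3×513 = 2694 + 5D
Σ(formed) = 4×827 + 6×450 = 6008
ΔH = Σ(broken) − Σ(formed) = (2694 + 5D) − (6008) = −3314 + 5D
Setting this equal to −1279 kJ gives 5D = 2035, so D = 407 kJ/mol.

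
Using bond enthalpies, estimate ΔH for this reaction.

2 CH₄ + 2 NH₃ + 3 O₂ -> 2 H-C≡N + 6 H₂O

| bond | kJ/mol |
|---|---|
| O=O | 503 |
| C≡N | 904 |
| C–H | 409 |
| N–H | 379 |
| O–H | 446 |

Bonds broken (reactants):
  C–H: 8 × 409 = 3272
  N–H: 6 × 379 = 2274
  O=O: 3 × 503 = 1509
  Σ(broken) = 7055 kJ
Bonds formed (products):
  C≡N: 2 × 904 = 1808
  C–H: 2 × 409 = 818
  O–H: 12 × 446 = 5352
  Σ(formed) = 7978 kJ
ΔH = Σ(broken) − Σ(formed) = 7055 − 7978 = −923 kJ

ΔH ≈ −923 kJ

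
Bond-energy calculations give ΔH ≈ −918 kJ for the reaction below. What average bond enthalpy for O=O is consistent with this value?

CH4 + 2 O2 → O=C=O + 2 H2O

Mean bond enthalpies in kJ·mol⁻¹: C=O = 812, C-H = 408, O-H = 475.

Let D be the O=O bond energy.
Σ(broken) = 4×408 + 2×D = 1632 + 2D
Σ(formed) = 2×812 + 4×475 = 3524
ΔH = Σ(broken) − Σ(formed) = (1632 + 2D) − (3524) = −1892 + 2D
Setting this equal to −918 kJ gives 2D = 974, so D = 487 kJ/mol.

D(O=O) ≈ 487 kJ/mol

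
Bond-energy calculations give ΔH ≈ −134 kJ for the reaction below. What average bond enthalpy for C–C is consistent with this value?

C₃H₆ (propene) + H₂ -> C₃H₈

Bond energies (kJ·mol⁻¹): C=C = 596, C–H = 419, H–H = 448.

Let D be the C–C bond energy.
Σ(broken) = 1×D + 6×419 + 1×596 + 1×448 = 3558 + D
Σ(formed) = 2×D + 8×419 = 3352 + 2D
ΔH = Σ(broken) − Σ(formed) = (3558 + D) − (3352 + 2D) = +206 − D
Setting this equal to −134 kJ gives D = 340 kJ/mol.

D(C–C) ≈ 340 kJ/mol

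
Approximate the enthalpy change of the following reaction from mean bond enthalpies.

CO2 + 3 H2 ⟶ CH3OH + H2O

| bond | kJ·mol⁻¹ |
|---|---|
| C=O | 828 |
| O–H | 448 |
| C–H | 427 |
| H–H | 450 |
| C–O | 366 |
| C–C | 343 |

Bonds broken (reactants):
  C=O: 2 × 828 = 1656
  H–H: 3 × 450 = 1350
  Σ(broken) = 3006 kJ
Bonds formed (products):
  C–H: 3 × 427 = 1281
  C–O: 1 × 366 = 366
  O–H: 3 × 448 = 1344
  Σ(formed) = 2991 kJ
ΔH = Σ(broken) − Σ(formed) = 3006 − 2991 = +15 kJ

ΔH ≈ +15 kJ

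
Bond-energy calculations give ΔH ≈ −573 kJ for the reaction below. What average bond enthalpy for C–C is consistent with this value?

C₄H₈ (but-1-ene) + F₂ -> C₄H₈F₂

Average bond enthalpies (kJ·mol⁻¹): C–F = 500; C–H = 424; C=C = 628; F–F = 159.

Let D be the C–C bond energy.
Σ(broken) = 2×D + 8×424 + 1×628 + 1×159 = 4179 + 2D
Σ(formed) = 3×D + 2×500 + 8×424 = 4392 + 3D
ΔH = Σ(broken) − Σ(formed) = (4179 + 2D) − (4392 + 3D) = −213 − D
Setting this equal to −573 kJ gives D = 360 kJ/mol.

D(C–C) ≈ 360 kJ/mol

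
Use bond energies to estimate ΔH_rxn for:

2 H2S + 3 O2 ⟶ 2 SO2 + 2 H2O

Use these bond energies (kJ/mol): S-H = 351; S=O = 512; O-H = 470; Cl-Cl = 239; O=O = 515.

ΔH ≈ −979 kJ

Bonds broken (reactants):
  O=O: 3 × 515 = 1545
  S-H: 4 × 351 = 1404
  Σ(broken) = 2949 kJ
Bonds formed (products):
  O-H: 4 × 470 = 1880
  S=O: 4 × 512 = 2048
  Σ(formed) = 3928 kJ
ΔH = Σ(broken) − Σ(formed) = 2949 − 3928 = −979 kJ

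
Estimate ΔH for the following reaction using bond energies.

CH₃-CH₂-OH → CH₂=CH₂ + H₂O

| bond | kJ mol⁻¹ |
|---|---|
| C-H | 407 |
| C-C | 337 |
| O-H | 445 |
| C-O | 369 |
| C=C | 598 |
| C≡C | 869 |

ΔH ≈ +70 kJ

Bonds broken (reactants):
  C-C: 1 × 337 = 337
  C-H: 5 × 407 = 2035
  C-O: 1 × 369 = 369
  O-H: 1 × 445 = 445
  Σ(broken) = 3186 kJ
Bonds formed (products):
  C-H: 4 × 407 = 1628
  C=C: 1 × 598 = 598
  O-H: 2 × 445 = 890
  Σ(formed) = 3116 kJ
ΔH = Σ(broken) − Σ(formed) = 3186 − 3116 = +70 kJ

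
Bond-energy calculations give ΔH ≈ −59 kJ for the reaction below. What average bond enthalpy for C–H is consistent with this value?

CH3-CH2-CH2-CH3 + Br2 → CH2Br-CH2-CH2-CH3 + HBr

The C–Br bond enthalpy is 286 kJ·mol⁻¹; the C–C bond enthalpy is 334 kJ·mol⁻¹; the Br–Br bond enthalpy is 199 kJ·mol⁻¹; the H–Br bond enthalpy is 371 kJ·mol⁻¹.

D(C–H) ≈ 399 kJ/mol

Let D be the C–H bond energy.
Σ(broken) = 1×199 + 3×334 + 10×D = 1201 + 10D
Σ(formed) = 1×286 + 3×334 + 9×D + 1×371 = 1659 + 9D
ΔH = Σ(broken) − Σ(formed) = (1201 + 10D) − (1659 + 9D) = −458 + D
Setting this equal to −59 kJ gives D = 399 kJ/mol.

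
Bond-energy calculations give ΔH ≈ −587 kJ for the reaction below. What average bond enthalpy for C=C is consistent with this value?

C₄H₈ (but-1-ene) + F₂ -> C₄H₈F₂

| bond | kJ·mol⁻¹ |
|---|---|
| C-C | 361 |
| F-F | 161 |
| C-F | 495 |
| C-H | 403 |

Let D be the C=C bond energy.
Σ(broken) = 2×361 + 8×403 + 1×D + 1×161 = 4107 + D
Σ(formed) = 3×361 + 2×495 + 8×403 = 5297
ΔH = Σ(broken) − Σ(formed) = (4107 + D) − (5297) = −1190 + D
Setting this equal to −587 kJ gives D = 603 kJ/mol.

D(C=C) ≈ 603 kJ/mol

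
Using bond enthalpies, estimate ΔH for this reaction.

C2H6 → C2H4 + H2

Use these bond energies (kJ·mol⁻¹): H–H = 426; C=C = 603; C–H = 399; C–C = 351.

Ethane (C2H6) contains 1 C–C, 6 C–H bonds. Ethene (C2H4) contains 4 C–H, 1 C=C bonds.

Bonds broken (reactants):
  C–C: 1 × 351 = 351
  C–H: 6 × 399 = 2394
  Σ(broken) = 2745 kJ
Bonds formed (products):
  C–H: 4 × 399 = 1596
  C=C: 1 × 603 = 603
  H–H: 1 × 426 = 426
  Σ(formed) = 2625 kJ
ΔH = Σ(broken) − Σ(formed) = 2745 − 2625 = +120 kJ

ΔH ≈ +120 kJ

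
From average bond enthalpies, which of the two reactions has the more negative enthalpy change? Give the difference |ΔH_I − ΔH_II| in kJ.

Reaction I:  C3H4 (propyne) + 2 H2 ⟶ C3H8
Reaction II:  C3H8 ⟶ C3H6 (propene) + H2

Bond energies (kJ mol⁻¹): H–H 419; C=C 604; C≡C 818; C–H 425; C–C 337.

Reaction I:
  Bonds broken (reactants):
    C≡C: 1 × 818 = 818
    C–C: 1 × 337 = 337
    C–H: 4 × 425 = 1700
    H–H: 2 × 419 = 838
    Σ(broken) = 3693 kJ
  Bonds formed (products):
    C–C: 2 × 337 = 674
    C–H: 8 × 425 = 3400
    Σ(formed) = 4074 kJ
  ΔH_I = 3693 − 4074 = −381 kJ
Reaction II:
  Bonds broken (reactants):
    C–C: 2 × 337 = 674
    C–H: 8 × 425 = 3400
    Σ(broken) = 4074 kJ
  Bonds formed (products):
    C–C: 1 × 337 = 337
    C–H: 6 × 425 = 2550
    C=C: 1 × 604 = 604
    H–H: 1 × 419 = 419
    Σ(formed) = 3910 kJ
  ΔH_II = 4074 − 3910 = +164 kJ
ΔH_I − ΔH_II = −545 kJ, so reaction I has the more negative ΔH; |ΔH_I − ΔH_II| = 545 kJ.

Reaction I, by 545 kJ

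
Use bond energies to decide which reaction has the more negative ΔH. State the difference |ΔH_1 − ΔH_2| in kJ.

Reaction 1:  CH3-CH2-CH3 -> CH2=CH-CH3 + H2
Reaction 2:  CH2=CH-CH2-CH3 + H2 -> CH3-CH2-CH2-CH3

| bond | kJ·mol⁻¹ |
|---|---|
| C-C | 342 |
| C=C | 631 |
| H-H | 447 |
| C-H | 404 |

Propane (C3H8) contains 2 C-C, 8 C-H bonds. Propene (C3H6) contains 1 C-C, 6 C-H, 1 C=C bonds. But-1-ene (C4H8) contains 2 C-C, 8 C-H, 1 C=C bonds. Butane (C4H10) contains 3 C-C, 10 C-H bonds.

Reaction 2, by 144 kJ

Reaction 1:
  Bonds broken (reactants):
    C-C: 2 × 342 = 684
    C-H: 8 × 404 = 3232
    Σ(broken) = 3916 kJ
  Bonds formed (products):
    C-C: 1 × 342 = 342
    C-H: 6 × 404 = 2424
    C=C: 1 × 631 = 631
    H-H: 1 × 447 = 447
    Σ(formed) = 3844 kJ
  ΔH_1 = 3916 − 3844 = +72 kJ
Reaction 2:
  Bonds broken (reactants):
    C-C: 2 × 342 = 684
    C-H: 8 × 404 = 3232
    C=C: 1 × 631 = 631
    H-H: 1 × 447 = 447
    Σ(broken) = 4994 kJ
  Bonds formed (products):
    C-C: 3 × 342 = 1026
    C-H: 10 × 404 = 4040
    Σ(formed) = 5066 kJ
  ΔH_2 = 4994 − 5066 = −72 kJ
ΔH_1 − ΔH_2 = +144 kJ, so reaction 2 has the more negative ΔH; |ΔH_1 − ΔH_2| = 144 kJ.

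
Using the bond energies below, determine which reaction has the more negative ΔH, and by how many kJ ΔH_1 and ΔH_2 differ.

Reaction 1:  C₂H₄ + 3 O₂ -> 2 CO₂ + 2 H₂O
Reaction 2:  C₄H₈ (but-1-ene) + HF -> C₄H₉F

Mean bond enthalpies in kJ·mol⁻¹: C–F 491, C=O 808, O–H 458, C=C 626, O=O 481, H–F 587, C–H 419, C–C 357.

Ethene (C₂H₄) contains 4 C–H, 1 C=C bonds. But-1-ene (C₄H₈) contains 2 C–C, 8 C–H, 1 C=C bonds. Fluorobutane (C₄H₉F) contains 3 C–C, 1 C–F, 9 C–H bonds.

Reaction 1:
  Bonds broken (reactants):
    C–H: 4 × 419 = 1676
    C=C: 1 × 626 = 626
    O=O: 3 × 481 = 1443
    Σ(broken) = 3745 kJ
  Bonds formed (products):
    C=O: 4 × 808 = 3232
    O–H: 4 × 458 = 1832
    Σ(formed) = 5064 kJ
  ΔH_1 = 3745 − 5064 = −1319 kJ
Reaction 2:
  Bonds broken (reactants):
    C–C: 2 × 357 = 714
    C–H: 8 × 419 = 3352
    C=C: 1 × 626 = 626
    H–F: 1 × 587 = 587
    Σ(broken) = 5279 kJ
  Bonds formed (products):
    C–C: 3 × 357 = 1071
    C–F: 1 × 491 = 491
    C–H: 9 × 419 = 3771
    Σ(formed) = 5333 kJ
  ΔH_2 = 5279 − 5333 = −54 kJ
ΔH_1 − ΔH_2 = −1265 kJ, so reaction 1 has the more negative ΔH; |ΔH_1 − ΔH_2| = 1265 kJ.

Reaction 1, by 1265 kJ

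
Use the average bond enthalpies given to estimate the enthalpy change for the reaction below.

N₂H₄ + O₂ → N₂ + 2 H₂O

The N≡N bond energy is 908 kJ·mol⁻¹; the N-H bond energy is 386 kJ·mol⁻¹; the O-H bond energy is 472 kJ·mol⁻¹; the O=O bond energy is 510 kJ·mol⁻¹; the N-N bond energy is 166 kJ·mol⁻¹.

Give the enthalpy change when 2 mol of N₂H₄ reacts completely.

Bonds broken (reactants):
  N-H: 4 × 386 = 1544
  N-N: 1 × 166 = 166
  O=O: 1 × 510 = 510
  Σ(broken) = 2220 kJ
Bonds formed (products):
  N≡N: 1 × 908 = 908
  O-H: 4 × 472 = 1888
  Σ(formed) = 2796 kJ
ΔH = Σ(broken) − Σ(formed) = 2220 − 2796 = −576 kJ
For 2× the reaction as written: 2 × (−576) = −1152 kJ

ΔH = −1152 kJ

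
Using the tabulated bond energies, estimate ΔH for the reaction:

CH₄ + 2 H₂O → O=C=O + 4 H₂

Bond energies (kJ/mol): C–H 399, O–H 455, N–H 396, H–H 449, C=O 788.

ΔH ≈ +44 kJ

Bonds broken (reactants):
  C–H: 4 × 399 = 1596
  O–H: 4 × 455 = 1820
  Σ(broken) = 3416 kJ
Bonds formed (products):
  C=O: 2 × 788 = 1576
  H–H: 4 × 449 = 1796
  Σ(formed) = 3372 kJ
ΔH = Σ(broken) − Σ(formed) = 3416 − 3372 = +44 kJ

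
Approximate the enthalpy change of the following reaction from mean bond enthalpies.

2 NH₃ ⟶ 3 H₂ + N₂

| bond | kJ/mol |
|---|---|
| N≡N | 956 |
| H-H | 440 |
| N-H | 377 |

ΔH ≈ −14 kJ

Bonds broken (reactants):
  N-H: 6 × 377 = 2262
  Σ(broken) = 2262 kJ
Bonds formed (products):
  H-H: 3 × 440 = 1320
  N≡N: 1 × 956 = 956
  Σ(formed) = 2276 kJ
ΔH = Σ(broken) − Σ(formed) = 2262 − 2276 = −14 kJ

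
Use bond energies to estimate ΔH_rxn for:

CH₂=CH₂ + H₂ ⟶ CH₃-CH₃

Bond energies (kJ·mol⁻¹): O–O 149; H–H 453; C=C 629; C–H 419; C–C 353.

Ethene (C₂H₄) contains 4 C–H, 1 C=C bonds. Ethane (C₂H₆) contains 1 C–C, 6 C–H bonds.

Bonds broken (reactants):
  C–H: 4 × 419 = 1676
  C=C: 1 × 629 = 629
  H–H: 1 × 453 = 453
  Σ(broken) = 2758 kJ
Bonds formed (products):
  C–C: 1 × 353 = 353
  C–H: 6 × 419 = 2514
  Σ(formed) = 2867 kJ
ΔH = Σ(broken) − Σ(formed) = 2758 − 2867 = −109 kJ

ΔH ≈ −109 kJ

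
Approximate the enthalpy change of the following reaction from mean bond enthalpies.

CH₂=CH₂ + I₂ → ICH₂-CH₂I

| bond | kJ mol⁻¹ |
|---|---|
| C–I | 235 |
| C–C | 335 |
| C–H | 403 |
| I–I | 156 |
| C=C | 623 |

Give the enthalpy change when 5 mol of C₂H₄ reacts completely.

Bonds broken (reactants):
  C–H: 4 × 403 = 1612
  C=C: 1 × 623 = 623
  I–I: 1 × 156 = 156
  Σ(broken) = 2391 kJ
Bonds formed (products):
  C–C: 1 × 335 = 335
  C–H: 4 × 403 = 1612
  C–I: 2 × 235 = 470
  Σ(formed) = 2417 kJ
ΔH = Σ(broken) − Σ(formed) = 2391 − 2417 = −26 kJ
For 5× the reaction as written: 5 × (−26) = −130 kJ

ΔH = −130 kJ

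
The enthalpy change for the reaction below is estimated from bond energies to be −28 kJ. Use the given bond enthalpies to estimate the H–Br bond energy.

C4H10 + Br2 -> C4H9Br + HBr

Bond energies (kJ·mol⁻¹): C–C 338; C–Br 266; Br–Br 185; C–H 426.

Let D be the H–Br bond energy.
Σ(broken) = 1×185 + 3×338 + 10×426 = 5459
Σ(formed) = 1×266 + 3×338 + 9×426 + 1×D = 5114 + D
ΔH = Σ(broken) − Σ(formed) = (5459) − (5114 + D) = +345 − D
Setting this equal to −28 kJ gives D = 373 kJ/mol.

D(H–Br) ≈ 373 kJ/mol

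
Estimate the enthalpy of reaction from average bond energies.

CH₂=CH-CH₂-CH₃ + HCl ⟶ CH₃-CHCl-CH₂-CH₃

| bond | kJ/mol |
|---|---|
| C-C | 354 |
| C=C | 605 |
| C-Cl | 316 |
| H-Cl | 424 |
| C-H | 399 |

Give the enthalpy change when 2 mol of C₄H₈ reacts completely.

ΔH = −80 kJ

Bonds broken (reactants):
  C-C: 2 × 354 = 708
  C-H: 8 × 399 = 3192
  C=C: 1 × 605 = 605
  H-Cl: 1 × 424 = 424
  Σ(broken) = 4929 kJ
Bonds formed (products):
  C-C: 3 × 354 = 1062
  C-Cl: 1 × 316 = 316
  C-H: 9 × 399 = 3591
  Σ(formed) = 4969 kJ
ΔH = Σ(broken) − Σ(formed) = 4929 − 4969 = −40 kJ
For 2× the reaction as written: 2 × (−40) = −80 kJ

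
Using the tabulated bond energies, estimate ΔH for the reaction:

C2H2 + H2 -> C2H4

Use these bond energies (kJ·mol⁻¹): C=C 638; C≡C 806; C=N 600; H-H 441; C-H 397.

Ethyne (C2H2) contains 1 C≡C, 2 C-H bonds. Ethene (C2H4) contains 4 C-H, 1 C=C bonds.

ΔH ≈ −185 kJ

Bonds broken (reactants):
  C≡C: 1 × 806 = 806
  C-H: 2 × 397 = 794
  H-H: 1 × 441 = 441
  Σ(broken) = 2041 kJ
Bonds formed (products):
  C-H: 4 × 397 = 1588
  C=C: 1 × 638 = 638
  Σ(formed) = 2226 kJ
ΔH = Σ(broken) − Σ(formed) = 2041 − 2226 = −185 kJ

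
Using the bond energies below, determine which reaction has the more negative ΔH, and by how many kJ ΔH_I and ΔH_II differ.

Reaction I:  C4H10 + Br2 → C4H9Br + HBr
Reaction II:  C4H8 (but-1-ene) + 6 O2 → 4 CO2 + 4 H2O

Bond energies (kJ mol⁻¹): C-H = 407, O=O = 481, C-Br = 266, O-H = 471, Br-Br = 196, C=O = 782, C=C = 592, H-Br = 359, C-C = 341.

Reaction II, by 2586 kJ

Reaction I:
  Bonds broken (reactants):
    Br-Br: 1 × 196 = 196
    C-C: 3 × 341 = 1023
    C-H: 10 × 407 = 4070
    Σ(broken) = 5289 kJ
  Bonds formed (products):
    C-Br: 1 × 266 = 266
    C-C: 3 × 341 = 1023
    C-H: 9 × 407 = 3663
    H-Br: 1 × 359 = 359
    Σ(formed) = 5311 kJ
  ΔH_I = 5289 − 5311 = −22 kJ
Reaction II:
  Bonds broken (reactants):
    C-C: 2 × 341 = 682
    C-H: 8 × 407 = 3256
    C=C: 1 × 592 = 592
    O=O: 6 × 481 = 2886
    Σ(broken) = 7416 kJ
  Bonds formed (products):
    C=O: 8 × 782 = 6256
    O-H: 8 × 471 = 3768
    Σ(formed) = 10024 kJ
  ΔH_II = 7416 − 10024 = −2608 kJ
ΔH_I − ΔH_II = +2586 kJ, so reaction II has the more negative ΔH; |ΔH_I − ΔH_II| = 2586 kJ.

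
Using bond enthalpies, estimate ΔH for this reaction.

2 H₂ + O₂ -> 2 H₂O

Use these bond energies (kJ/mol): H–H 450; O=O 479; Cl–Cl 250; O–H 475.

ΔH ≈ −521 kJ

Bonds broken (reactants):
  H–H: 2 × 450 = 900
  O=O: 1 × 479 = 479
  Σ(broken) = 1379 kJ
Bonds formed (products):
  O–H: 4 × 475 = 1900
  Σ(formed) = 1900 kJ
ΔH = Σ(broken) − Σ(formed) = 1379 − 1900 = −521 kJ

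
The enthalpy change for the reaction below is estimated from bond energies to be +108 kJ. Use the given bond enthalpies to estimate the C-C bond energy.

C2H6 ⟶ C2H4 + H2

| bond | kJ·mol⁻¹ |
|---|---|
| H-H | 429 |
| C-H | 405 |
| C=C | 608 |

D(C-C) ≈ 335 kJ/mol

Let D be the C-C bond energy.
Σ(broken) = 1×D + 6×405 = 2430 + D
Σ(formed) = 4×405 + 1×608 + 1×429 = 2657
ΔH = Σ(broken) − Σ(formed) = (2430 + D) − (2657) = −227 + D
Setting this equal to +108 kJ gives D = 335 kJ/mol.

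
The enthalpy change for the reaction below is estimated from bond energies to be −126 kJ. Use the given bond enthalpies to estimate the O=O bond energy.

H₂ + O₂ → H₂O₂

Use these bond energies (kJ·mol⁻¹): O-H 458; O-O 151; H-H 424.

D(O=O) ≈ 517 kJ/mol

Let D be the O=O bond energy.
Σ(broken) = 1×424 + 1×D = 424 + D
Σ(formed) = 2×458 + 1×151 = 1067
ΔH = Σ(broken) − Σ(formed) = (424 + D) − (1067) = −643 + D
Setting this equal to −126 kJ gives D = 517 kJ/mol.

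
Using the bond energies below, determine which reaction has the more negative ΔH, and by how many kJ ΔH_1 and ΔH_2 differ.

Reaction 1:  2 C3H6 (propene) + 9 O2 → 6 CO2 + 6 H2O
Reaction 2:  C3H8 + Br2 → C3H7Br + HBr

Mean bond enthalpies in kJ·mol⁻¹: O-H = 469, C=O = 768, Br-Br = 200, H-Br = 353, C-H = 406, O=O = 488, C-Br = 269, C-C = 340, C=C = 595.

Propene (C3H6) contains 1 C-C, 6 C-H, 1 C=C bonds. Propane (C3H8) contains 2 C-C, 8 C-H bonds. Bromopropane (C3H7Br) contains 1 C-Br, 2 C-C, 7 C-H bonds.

Reaction 1, by 3694 kJ

Reaction 1:
  Bonds broken (reactants):
    C-C: 2 × 340 = 680
    C-H: 12 × 406 = 4872
    C=C: 2 × 595 = 1190
    O=O: 9 × 488 = 4392
    Σ(broken) = 11134 kJ
  Bonds formed (products):
    C=O: 12 × 768 = 9216
    O-H: 12 × 469 = 5628
    Σ(formed) = 14844 kJ
  ΔH_1 = 11134 − 14844 = −3710 kJ
Reaction 2:
  Bonds broken (reactants):
    Br-Br: 1 × 200 = 200
    C-C: 2 × 340 = 680
    C-H: 8 × 406 = 3248
    Σ(broken) = 4128 kJ
  Bonds formed (products):
    C-Br: 1 × 269 = 269
    C-C: 2 × 340 = 680
    C-H: 7 × 406 = 2842
    H-Br: 1 × 353 = 353
    Σ(formed) = 4144 kJ
  ΔH_2 = 4128 − 4144 = −16 kJ
ΔH_1 − ΔH_2 = −3694 kJ, so reaction 1 has the more negative ΔH; |ΔH_1 − ΔH_2| = 3694 kJ.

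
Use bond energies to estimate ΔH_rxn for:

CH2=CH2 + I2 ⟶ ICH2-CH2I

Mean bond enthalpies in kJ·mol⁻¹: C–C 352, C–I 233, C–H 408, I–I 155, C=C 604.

ΔH ≈ −59 kJ

Bonds broken (reactants):
  C–H: 4 × 408 = 1632
  C=C: 1 × 604 = 604
  I–I: 1 × 155 = 155
  Σ(broken) = 2391 kJ
Bonds formed (products):
  C–C: 1 × 352 = 352
  C–H: 4 × 408 = 1632
  C–I: 2 × 233 = 466
  Σ(formed) = 2450 kJ
ΔH = Σ(broken) − Σ(formed) = 2391 − 2450 = −59 kJ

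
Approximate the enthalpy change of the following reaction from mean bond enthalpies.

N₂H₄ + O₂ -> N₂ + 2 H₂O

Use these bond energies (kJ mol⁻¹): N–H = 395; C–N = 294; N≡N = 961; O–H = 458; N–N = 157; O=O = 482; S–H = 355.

ΔH ≈ −574 kJ

Bonds broken (reactants):
  N–H: 4 × 395 = 1580
  N–N: 1 × 157 = 157
  O=O: 1 × 482 = 482
  Σ(broken) = 2219 kJ
Bonds formed (products):
  N≡N: 1 × 961 = 961
  O–H: 4 × 458 = 1832
  Σ(formed) = 2793 kJ
ΔH = Σ(broken) − Σ(formed) = 2219 − 2793 = −574 kJ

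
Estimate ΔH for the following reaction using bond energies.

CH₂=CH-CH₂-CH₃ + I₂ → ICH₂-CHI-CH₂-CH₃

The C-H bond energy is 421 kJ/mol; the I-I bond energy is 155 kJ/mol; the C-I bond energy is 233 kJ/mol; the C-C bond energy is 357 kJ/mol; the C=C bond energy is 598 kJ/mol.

Bonds broken (reactants):
  C-C: 2 × 357 = 714
  C-H: 8 × 421 = 3368
  C=C: 1 × 598 = 598
  I-I: 1 × 155 = 155
  Σ(broken) = 4835 kJ
Bonds formed (products):
  C-C: 3 × 357 = 1071
  C-H: 8 × 421 = 3368
  C-I: 2 × 233 = 466
  Σ(formed) = 4905 kJ
ΔH = Σ(broken) − Σ(formed) = 4835 − 4905 = −70 kJ

ΔH ≈ −70 kJ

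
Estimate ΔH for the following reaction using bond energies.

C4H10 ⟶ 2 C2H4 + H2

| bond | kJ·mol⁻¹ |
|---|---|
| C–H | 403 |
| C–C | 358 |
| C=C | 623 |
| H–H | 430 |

Bonds broken (reactants):
  C–C: 3 × 358 = 1074
  C–H: 10 × 403 = 4030
  Σ(broken) = 5104 kJ
Bonds formed (products):
  C–H: 8 × 403 = 3224
  C=C: 2 × 623 = 1246
  H–H: 1 × 430 = 430
  Σ(formed) = 4900 kJ
ΔH = Σ(broken) − Σ(formed) = 5104 − 4900 = +204 kJ

ΔH ≈ +204 kJ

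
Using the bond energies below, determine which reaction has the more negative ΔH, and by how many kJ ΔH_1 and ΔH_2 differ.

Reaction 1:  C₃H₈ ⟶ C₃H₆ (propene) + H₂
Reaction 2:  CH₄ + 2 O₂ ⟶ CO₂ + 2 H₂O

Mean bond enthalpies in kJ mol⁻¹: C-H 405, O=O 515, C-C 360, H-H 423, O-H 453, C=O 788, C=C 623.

Reaction 2, by 862 kJ

Reaction 1:
  Bonds broken (reactants):
    C-C: 2 × 360 = 720
    C-H: 8 × 405 = 3240
    Σ(broken) = 3960 kJ
  Bonds formed (products):
    C-C: 1 × 360 = 360
    C-H: 6 × 405 = 2430
    C=C: 1 × 623 = 623
    H-H: 1 × 423 = 423
    Σ(formed) = 3836 kJ
  ΔH_1 = 3960 − 3836 = +124 kJ
Reaction 2:
  Bonds broken (reactants):
    C-H: 4 × 405 = 1620
    O=O: 2 × 515 = 1030
    Σ(broken) = 2650 kJ
  Bonds formed (products):
    C=O: 2 × 788 = 1576
    O-H: 4 × 453 = 1812
    Σ(formed) = 3388 kJ
  ΔH_2 = 2650 − 3388 = −738 kJ
ΔH_1 − ΔH_2 = +862 kJ, so reaction 2 has the more negative ΔH; |ΔH_1 − ΔH_2| = 862 kJ.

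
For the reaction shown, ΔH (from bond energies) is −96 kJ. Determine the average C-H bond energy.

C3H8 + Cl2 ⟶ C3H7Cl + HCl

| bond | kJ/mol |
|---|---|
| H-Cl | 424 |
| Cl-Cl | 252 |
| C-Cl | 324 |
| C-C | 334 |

Let D be the C-H bond energy.
Σ(broken) = 2×334 + 8×D + 1×252 = 920 + 8D
Σ(formed) = 2×334 + 1×324 + 7×D + 1×424 = 1416 + 7D
ΔH = Σ(broken) − Σ(formed) = (920 + 8D) − (1416 + 7D) = −496 + D
Setting this equal to −96 kJ gives D = 400 kJ/mol.

D(C-H) ≈ 400 kJ/mol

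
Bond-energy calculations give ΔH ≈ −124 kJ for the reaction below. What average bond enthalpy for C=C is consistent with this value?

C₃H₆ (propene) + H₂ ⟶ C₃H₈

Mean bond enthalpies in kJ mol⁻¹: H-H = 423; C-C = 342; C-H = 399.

D(C=C) ≈ 593 kJ/mol

Let D be the C=C bond energy.
Σ(broken) = 1×342 + 6×399 + 1×D + 1×423 = 3159 + D
Σ(formed) = 2×342 + 8×399 = 3876
ΔH = Σ(broken) − Σ(formed) = (3159 + D) − (3876) = −717 + D
Setting this equal to −124 kJ gives D = 593 kJ/mol.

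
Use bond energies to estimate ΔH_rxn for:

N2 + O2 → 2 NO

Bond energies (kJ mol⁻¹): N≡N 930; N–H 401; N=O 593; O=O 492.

Bonds broken (reactants):
  N≡N: 1 × 930 = 930
  O=O: 1 × 492 = 492
  Σ(broken) = 1422 kJ
Bonds formed (products):
  N=O: 2 × 593 = 1186
  Σ(formed) = 1186 kJ
ΔH = Σ(broken) − Σ(formed) = 1422 − 1186 = +236 kJ

ΔH ≈ +236 kJ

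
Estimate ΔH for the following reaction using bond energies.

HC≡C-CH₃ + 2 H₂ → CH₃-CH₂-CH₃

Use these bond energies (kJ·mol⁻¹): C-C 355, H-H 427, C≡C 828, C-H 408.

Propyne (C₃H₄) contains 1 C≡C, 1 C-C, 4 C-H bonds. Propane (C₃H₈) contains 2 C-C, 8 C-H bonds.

ΔH ≈ −305 kJ

Bonds broken (reactants):
  C≡C: 1 × 828 = 828
  C-C: 1 × 355 = 355
  C-H: 4 × 408 = 1632
  H-H: 2 × 427 = 854
  Σ(broken) = 3669 kJ
Bonds formed (products):
  C-C: 2 × 355 = 710
  C-H: 8 × 408 = 3264
  Σ(formed) = 3974 kJ
ΔH = Σ(broken) − Σ(formed) = 3669 − 3974 = −305 kJ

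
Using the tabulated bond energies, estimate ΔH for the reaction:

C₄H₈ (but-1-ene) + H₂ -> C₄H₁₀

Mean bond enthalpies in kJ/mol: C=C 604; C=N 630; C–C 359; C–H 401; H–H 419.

Bonds broken (reactants):
  C–C: 2 × 359 = 718
  C–H: 8 × 401 = 3208
  C=C: 1 × 604 = 604
  H–H: 1 × 419 = 419
  Σ(broken) = 4949 kJ
Bonds formed (products):
  C–C: 3 × 359 = 1077
  C–H: 10 × 401 = 4010
  Σ(formed) = 5087 kJ
ΔH = Σ(broken) − Σ(formed) = 4949 − 5087 = −138 kJ

ΔH ≈ −138 kJ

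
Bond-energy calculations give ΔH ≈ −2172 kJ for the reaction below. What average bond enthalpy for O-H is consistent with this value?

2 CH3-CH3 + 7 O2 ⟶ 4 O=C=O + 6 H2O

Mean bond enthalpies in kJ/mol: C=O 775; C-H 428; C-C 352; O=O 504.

D(O-H) ≈ 445 kJ/mol

Let D be the O-H bond energy.
Σ(broken) = 2×352 + 12×428 + 7×504 = 9368
Σ(formed) = 8×775 + 12×D = 6200 + 12D
ΔH = Σ(broken) − Σ(formed) = (9368) − (6200 + 12D) = +3168 − 12D
Setting this equal to −2172 kJ gives 12D = 5340, so D = 445 kJ/mol.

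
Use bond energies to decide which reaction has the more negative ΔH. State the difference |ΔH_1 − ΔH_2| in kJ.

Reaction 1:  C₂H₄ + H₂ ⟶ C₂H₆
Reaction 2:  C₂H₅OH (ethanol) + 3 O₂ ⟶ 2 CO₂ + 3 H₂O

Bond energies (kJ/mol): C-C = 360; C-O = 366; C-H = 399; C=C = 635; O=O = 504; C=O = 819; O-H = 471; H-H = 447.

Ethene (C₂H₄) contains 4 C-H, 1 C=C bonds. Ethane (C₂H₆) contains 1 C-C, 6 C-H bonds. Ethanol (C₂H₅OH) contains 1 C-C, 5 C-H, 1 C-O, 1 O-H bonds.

Reaction 2, by 1322 kJ

Reaction 1:
  Bonds broken (reactants):
    C-H: 4 × 399 = 1596
    C=C: 1 × 635 = 635
    H-H: 1 × 447 = 447
    Σ(broken) = 2678 kJ
  Bonds formed (products):
    C-C: 1 × 360 = 360
    C-H: 6 × 399 = 2394
    Σ(formed) = 2754 kJ
  ΔH_1 = 2678 − 2754 = −76 kJ
Reaction 2:
  Bonds broken (reactants):
    C-C: 1 × 360 = 360
    C-H: 5 × 399 = 1995
    C-O: 1 × 366 = 366
    O-H: 1 × 471 = 471
    O=O: 3 × 504 = 1512
    Σ(broken) = 4704 kJ
  Bonds formed (products):
    C=O: 4 × 819 = 3276
    O-H: 6 × 471 = 2826
    Σ(formed) = 6102 kJ
  ΔH_2 = 4704 − 6102 = −1398 kJ
ΔH_1 − ΔH_2 = +1322 kJ, so reaction 2 has the more negative ΔH; |ΔH_1 − ΔH_2| = 1322 kJ.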